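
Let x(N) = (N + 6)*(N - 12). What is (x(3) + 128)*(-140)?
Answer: -6580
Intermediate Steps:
x(N) = (-12 + N)*(6 + N) (x(N) = (6 + N)*(-12 + N) = (-12 + N)*(6 + N))
(x(3) + 128)*(-140) = ((-72 + 3² - 6*3) + 128)*(-140) = ((-72 + 9 - 18) + 128)*(-140) = (-81 + 128)*(-140) = 47*(-140) = -6580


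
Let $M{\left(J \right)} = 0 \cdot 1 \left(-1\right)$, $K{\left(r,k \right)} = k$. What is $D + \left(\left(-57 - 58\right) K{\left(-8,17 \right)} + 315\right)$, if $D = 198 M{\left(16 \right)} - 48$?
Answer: $-1688$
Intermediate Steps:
$M{\left(J \right)} = 0$ ($M{\left(J \right)} = 0 \left(-1\right) = 0$)
$D = -48$ ($D = 198 \cdot 0 - 48 = 0 - 48 = -48$)
$D + \left(\left(-57 - 58\right) K{\left(-8,17 \right)} + 315\right) = -48 + \left(\left(-57 - 58\right) 17 + 315\right) = -48 + \left(\left(-115\right) 17 + 315\right) = -48 + \left(-1955 + 315\right) = -48 - 1640 = -1688$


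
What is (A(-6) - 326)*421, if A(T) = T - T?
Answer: -137246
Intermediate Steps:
A(T) = 0
(A(-6) - 326)*421 = (0 - 326)*421 = -326*421 = -137246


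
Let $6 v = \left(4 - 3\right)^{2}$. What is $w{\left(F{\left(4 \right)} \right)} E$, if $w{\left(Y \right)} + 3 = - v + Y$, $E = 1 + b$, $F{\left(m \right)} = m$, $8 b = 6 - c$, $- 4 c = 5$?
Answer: $\frac{305}{192} \approx 1.5885$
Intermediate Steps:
$c = - \frac{5}{4}$ ($c = \left(- \frac{1}{4}\right) 5 = - \frac{5}{4} \approx -1.25$)
$b = \frac{29}{32}$ ($b = \frac{6 - - \frac{5}{4}}{8} = \frac{6 + \frac{5}{4}}{8} = \frac{1}{8} \cdot \frac{29}{4} = \frac{29}{32} \approx 0.90625$)
$v = \frac{1}{6}$ ($v = \frac{\left(4 - 3\right)^{2}}{6} = \frac{1^{2}}{6} = \frac{1}{6} \cdot 1 = \frac{1}{6} \approx 0.16667$)
$E = \frac{61}{32}$ ($E = 1 + \frac{29}{32} = \frac{61}{32} \approx 1.9063$)
$w{\left(Y \right)} = - \frac{19}{6} + Y$ ($w{\left(Y \right)} = -3 + \left(\left(-1\right) \frac{1}{6} + Y\right) = -3 + \left(- \frac{1}{6} + Y\right) = - \frac{19}{6} + Y$)
$w{\left(F{\left(4 \right)} \right)} E = \left(- \frac{19}{6} + 4\right) \frac{61}{32} = \frac{5}{6} \cdot \frac{61}{32} = \frac{305}{192}$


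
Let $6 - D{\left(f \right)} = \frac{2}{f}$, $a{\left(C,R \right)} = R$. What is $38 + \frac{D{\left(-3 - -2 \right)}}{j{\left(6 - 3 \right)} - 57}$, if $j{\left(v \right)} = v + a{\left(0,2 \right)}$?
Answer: $\frac{492}{13} \approx 37.846$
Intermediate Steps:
$j{\left(v \right)} = 2 + v$ ($j{\left(v \right)} = v + 2 = 2 + v$)
$D{\left(f \right)} = 6 - \frac{2}{f}$
$38 + \frac{D{\left(-3 - -2 \right)}}{j{\left(6 - 3 \right)} - 57} = 38 + \frac{6 - \frac{2}{-3 - -2}}{\left(2 + \left(6 - 3\right)\right) - 57} = 38 + \frac{6 - \frac{2}{-3 + 2}}{\left(2 + 3\right) - 57} = 38 + \frac{6 - \frac{2}{-1}}{5 - 57} = 38 + \frac{6 - -2}{-52} = 38 - \frac{6 + 2}{52} = 38 - \frac{2}{13} = \frac{492}{13}$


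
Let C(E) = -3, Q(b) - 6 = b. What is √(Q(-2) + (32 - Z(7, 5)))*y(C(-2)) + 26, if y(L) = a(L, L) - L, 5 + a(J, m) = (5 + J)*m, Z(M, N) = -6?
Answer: 26 - 8*√42 ≈ -25.846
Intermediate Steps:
Q(b) = 6 + b
a(J, m) = -5 + m*(5 + J) (a(J, m) = -5 + (5 + J)*m = -5 + m*(5 + J))
y(L) = -5 + L² + 4*L (y(L) = (-5 + 5*L + L*L) - L = (-5 + 5*L + L²) - L = (-5 + L² + 5*L) - L = -5 + L² + 4*L)
√(Q(-2) + (32 - Z(7, 5)))*y(C(-2)) + 26 = √((6 - 2) + (32 - 1*(-6)))*(-5 + (-3)² + 4*(-3)) + 26 = √(4 + (32 + 6))*(-5 + 9 - 12) + 26 = √(4 + 38)*(-8) + 26 = √42*(-8) + 26 = -8*√42 + 26 = 26 - 8*√42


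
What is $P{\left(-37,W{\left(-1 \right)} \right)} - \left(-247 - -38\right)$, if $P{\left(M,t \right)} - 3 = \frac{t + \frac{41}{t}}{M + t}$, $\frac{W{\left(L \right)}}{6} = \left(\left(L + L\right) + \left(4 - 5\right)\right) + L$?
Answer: $\frac{310985}{1464} \approx 212.42$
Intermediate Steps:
$W{\left(L \right)} = -6 + 18 L$ ($W{\left(L \right)} = 6 \left(\left(\left(L + L\right) + \left(4 - 5\right)\right) + L\right) = 6 \left(\left(2 L - 1\right) + L\right) = 6 \left(\left(-1 + 2 L\right) + L\right) = 6 \left(-1 + 3 L\right) = -6 + 18 L$)
$P{\left(M,t \right)} = 3 + \frac{t + \frac{41}{t}}{M + t}$
$P{\left(-37,W{\left(-1 \right)} \right)} - \left(-247 - -38\right) = \frac{41 + 4 \left(-6 + 18 \left(-1\right)\right)^{2} + 3 \left(-37\right) \left(-6 + 18 \left(-1\right)\right)}{\left(-6 + 18 \left(-1\right)\right) \left(-37 + \left(-6 + 18 \left(-1\right)\right)\right)} - \left(-247 - -38\right) = \frac{41 + 4 \left(-6 - 18\right)^{2} + 3 \left(-37\right) \left(-6 - 18\right)}{\left(-6 - 18\right) \left(-37 - 24\right)} - \left(-247 + 38\right) = \frac{41 + 4 \left(-24\right)^{2} + 3 \left(-37\right) \left(-24\right)}{\left(-24\right) \left(-37 - 24\right)} - -209 = - \frac{41 + 4 \cdot 576 + 2664}{24 \left(-61\right)} + 209 = \left(- \frac{1}{24}\right) \left(- \frac{1}{61}\right) \left(41 + 2304 + 2664\right) + 209 = \left(- \frac{1}{24}\right) \left(- \frac{1}{61}\right) 5009 + 209 = \frac{5009}{1464} + 209 = \frac{310985}{1464}$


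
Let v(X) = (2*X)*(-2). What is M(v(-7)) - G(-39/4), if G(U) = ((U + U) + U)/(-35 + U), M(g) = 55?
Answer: 9728/179 ≈ 54.346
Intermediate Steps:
v(X) = -4*X
G(U) = 3*U/(-35 + U) (G(U) = (2*U + U)/(-35 + U) = (3*U)/(-35 + U) = 3*U/(-35 + U))
M(v(-7)) - G(-39/4) = 55 - 3*(-39/4)/(-35 - 39/4) = 55 - 3*(-39*¼)/(-35 - 39*¼) = 55 - 3*(-39)/(4*(-35 - 39/4)) = 55 - 3*(-39)/(4*(-179/4)) = 55 - 3*(-39)*(-4)/(4*179) = 55 - 1*117/179 = 55 - 117/179 = 9728/179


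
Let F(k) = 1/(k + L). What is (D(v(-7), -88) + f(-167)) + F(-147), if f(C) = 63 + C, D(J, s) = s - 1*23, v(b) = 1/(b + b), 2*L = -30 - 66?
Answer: -41926/195 ≈ -215.01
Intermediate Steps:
L = -48 (L = (-30 - 66)/2 = (1/2)*(-96) = -48)
v(b) = 1/(2*b)
D(J, s) = -23 + s (D(J, s) = s - 23 = -23 + s)
F(k) = 1/(-48 + k) (F(k) = 1/(k - 48) = 1/(-48 + k))
(D(v(-7), -88) + f(-167)) + F(-147) = ((-23 - 88) + (63 - 167)) + 1/(-48 - 147) = (-111 - 104) + 1/(-195) = -215 - 1/195 = -41926/195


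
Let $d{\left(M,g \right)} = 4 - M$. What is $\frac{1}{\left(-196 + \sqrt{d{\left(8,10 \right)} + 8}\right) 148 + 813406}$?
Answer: $\frac{1}{784694} \approx 1.2744 \cdot 10^{-6}$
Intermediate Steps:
$\frac{1}{\left(-196 + \sqrt{d{\left(8,10 \right)} + 8}\right) 148 + 813406} = \frac{1}{\left(-196 + \sqrt{\left(4 - 8\right) + 8}\right) 148 + 813406} = \frac{1}{\left(-196 + \sqrt{-4 + 8}\right) 148 + 813406} = \frac{1}{\left(-196 + \sqrt{4}\right) 148 + 813406} = \frac{1}{\left(-196 + 2\right) 148 + 813406} = \frac{1}{\left(-194\right) 148 + 813406} = \frac{1}{-28712 + 813406} = \frac{1}{784694}$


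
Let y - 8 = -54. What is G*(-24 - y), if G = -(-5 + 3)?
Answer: 44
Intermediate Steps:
y = -46 (y = 8 - 54 = -46)
G = 2 (G = -1*(-2) = 2)
G*(-24 - y) = 2*(-24 - 1*(-46)) = 2*(-24 + 46) = 2*22 = 44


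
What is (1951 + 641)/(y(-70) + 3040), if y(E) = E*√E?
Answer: 196992/239615 + 4536*I*√70/239615 ≈ 0.82212 + 0.15838*I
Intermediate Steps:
y(E) = E^(3/2)
(1951 + 641)/(y(-70) + 3040) = (1951 + 641)/((-70)^(3/2) + 3040) = 2592/(-70*I*√70 + 3040) = 2592/(3040 - 70*I*√70)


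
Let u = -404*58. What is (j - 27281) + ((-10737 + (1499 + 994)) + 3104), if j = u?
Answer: -55853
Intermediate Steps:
u = -23432
j = -23432
(j - 27281) + ((-10737 + (1499 + 994)) + 3104) = (-23432 - 27281) + ((-10737 + (1499 + 994)) + 3104) = -50713 + ((-10737 + 2493) + 3104) = -50713 + (-8244 + 3104) = -50713 - 5140 = -55853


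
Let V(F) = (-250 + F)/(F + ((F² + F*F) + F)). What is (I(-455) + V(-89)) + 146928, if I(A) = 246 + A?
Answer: 2298206077/15664 ≈ 1.4672e+5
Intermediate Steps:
V(F) = (-250 + F)/(2*F + 2*F²) (V(F) = (-250 + F)/(F + ((F² + F²) + F)) = (-250 + F)/(F + (2*F² + F)) = (-250 + F)/(F + (F + 2*F²)) = (-250 + F)/(2*F + 2*F²))
(I(-455) + V(-89)) + 146928 = ((246 - 455) + (½)*(-250 - 89)/(-89*(1 - 89))) + 146928 = (-209 + (½)*(-1/89)*(-339)/(-88)) + 146928 = (-209 + (½)*(-1/89)*(-1/88)*(-339)) + 146928 = (-209 - 339/15664) + 146928 = -3274115/15664 + 146928 = 2298206077/15664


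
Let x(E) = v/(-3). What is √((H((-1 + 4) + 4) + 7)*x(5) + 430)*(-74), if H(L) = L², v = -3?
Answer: -666*√6 ≈ -1631.4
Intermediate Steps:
x(E) = 1 (x(E) = -3/(-3) = -3*(-⅓) = 1)
√((H((-1 + 4) + 4) + 7)*x(5) + 430)*(-74) = √((((-1 + 4) + 4)² + 7)*1 + 430)*(-74) = √(((3 + 4)² + 7)*1 + 430)*(-74) = √((7² + 7)*1 + 430)*(-74) = √((49 + 7)*1 + 430)*(-74) = √(56*1 + 430)*(-74) = √(56 + 430)*(-74) = √486*(-74) = (9*√6)*(-74) = -666*√6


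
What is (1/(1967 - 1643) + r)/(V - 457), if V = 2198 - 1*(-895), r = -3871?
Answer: -1254203/854064 ≈ -1.4685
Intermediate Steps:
V = 3093 (V = 2198 + 895 = 3093)
(1/(1967 - 1643) + r)/(V - 457) = (1/(1967 - 1643) - 3871)/(3093 - 457) = (1/324 - 3871)/2636 = (1/324 - 3871)*(1/2636) = -1254203/324*1/2636 = -1254203/854064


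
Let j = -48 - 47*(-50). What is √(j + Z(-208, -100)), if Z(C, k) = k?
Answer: √2202 ≈ 46.925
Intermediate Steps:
j = 2302 (j = -48 + 2350 = 2302)
√(j + Z(-208, -100)) = √(2302 - 100) = √2202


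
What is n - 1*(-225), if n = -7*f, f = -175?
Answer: 1450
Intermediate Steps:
n = 1225 (n = -7*(-175) = 1225)
n - 1*(-225) = 1225 - 1*(-225) = 1225 + 225 = 1450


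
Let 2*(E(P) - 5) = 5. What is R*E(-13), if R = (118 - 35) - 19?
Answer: 480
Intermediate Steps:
E(P) = 15/2 (E(P) = 5 + (½)*5 = 5 + 5/2 = 15/2)
R = 64 (R = 83 - 19 = 64)
R*E(-13) = 64*(15/2) = 480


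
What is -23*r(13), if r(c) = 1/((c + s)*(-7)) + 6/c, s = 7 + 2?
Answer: -20953/2002 ≈ -10.466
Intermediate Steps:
s = 9
r(c) = 6/c - 1/(7*(9 + c)) (r(c) = 1/((c + 9)*(-7)) + 6/c = -⅐/(9 + c) + 6/c = -1/(7*(9 + c)) + 6/c = 6/c - 1/(7*(9 + c)))
-23*r(13) = -23*(⅐)*(378 + 41*13)/(13*(9 + 13)) = -23*(⅐)*(1/13)*(378 + 533)/22 = -23*(⅐)*(1/13)*(1/22)*911 = -23*911/2002 = -1*20953/2002 = -20953/2002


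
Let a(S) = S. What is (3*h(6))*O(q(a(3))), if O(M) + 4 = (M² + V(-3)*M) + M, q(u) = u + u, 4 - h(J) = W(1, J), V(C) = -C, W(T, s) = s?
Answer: -336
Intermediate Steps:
h(J) = 4 - J
q(u) = 2*u
O(M) = -4 + M² + 4*M (O(M) = -4 + ((M² + (-1*(-3))*M) + M) = -4 + ((M² + 3*M) + M) = -4 + (M² + 4*M) = -4 + M² + 4*M)
(3*h(6))*O(q(a(3))) = (3*(4 - 1*6))*(-4 + (2*3)² + 4*(2*3)) = (3*(4 - 6))*(-4 + 6² + 4*6) = (3*(-2))*(-4 + 36 + 24) = -6*56 = -336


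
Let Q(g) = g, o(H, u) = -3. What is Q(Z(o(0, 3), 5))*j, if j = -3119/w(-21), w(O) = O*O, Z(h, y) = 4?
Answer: -12476/441 ≈ -28.290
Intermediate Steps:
w(O) = O**2
j = -3119/441 (j = -3119/((-21)**2) = -3119/441 ≈ -7.0726)
Q(Z(o(0, 3), 5))*j = 4*(-3119/441) = -12476/441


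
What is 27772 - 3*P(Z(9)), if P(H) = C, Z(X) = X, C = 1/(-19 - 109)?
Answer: 3554819/128 ≈ 27772.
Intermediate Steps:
C = -1/128 (C = 1/(-128) = -1/128 ≈ -0.0078125)
P(H) = -1/128
27772 - 3*P(Z(9)) = 27772 - 3*(-1)/128 = 27772 - 1*(-3/128) = 27772 + 3/128 = 3554819/128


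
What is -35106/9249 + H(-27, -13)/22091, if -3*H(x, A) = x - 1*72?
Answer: -258407143/68106553 ≈ -3.7942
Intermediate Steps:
H(x, A) = 24 - x/3 (H(x, A) = -(x - 1*72)/3 = -(x - 72)/3 = -(-72 + x)/3 = 24 - x/3)
-35106/9249 + H(-27, -13)/22091 = -35106/9249 + (24 - ⅓*(-27))/22091 = -35106*1/9249 + (24 + 9)*(1/22091) = -11702/3083 + 33*(1/22091) = -11702/3083 + 33/22091 = -258407143/68106553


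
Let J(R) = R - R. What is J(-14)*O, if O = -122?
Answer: 0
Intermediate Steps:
J(R) = 0
J(-14)*O = 0*(-122) = 0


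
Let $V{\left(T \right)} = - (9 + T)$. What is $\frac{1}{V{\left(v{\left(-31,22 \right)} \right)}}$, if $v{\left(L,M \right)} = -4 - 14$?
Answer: $\frac{1}{9} \approx 0.11111$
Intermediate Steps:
$v{\left(L,M \right)} = -18$
$V{\left(T \right)} = -9 - T$
$\frac{1}{V{\left(v{\left(-31,22 \right)} \right)}} = \frac{1}{-9 - -18} = \frac{1}{-9 + 18} = \frac{1}{9}$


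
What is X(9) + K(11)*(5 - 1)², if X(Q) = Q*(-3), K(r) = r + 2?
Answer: 181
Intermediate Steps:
K(r) = 2 + r
X(Q) = -3*Q
X(9) + K(11)*(5 - 1)² = -3*9 + (2 + 11)*(5 - 1)² = -27 + 13*4² = -27 + 13*16 = -27 + 208 = 181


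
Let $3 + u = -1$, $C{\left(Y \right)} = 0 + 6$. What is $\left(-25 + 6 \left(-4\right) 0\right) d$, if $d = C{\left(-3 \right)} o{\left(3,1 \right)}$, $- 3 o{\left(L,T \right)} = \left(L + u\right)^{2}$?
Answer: $50$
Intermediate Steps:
$C{\left(Y \right)} = 6$
$u = -4$ ($u = -3 - 1 = -4$)
$o{\left(L,T \right)} = - \frac{\left(-4 + L\right)^{2}}{3}$ ($o{\left(L,T \right)} = - \frac{\left(L - 4\right)^{2}}{3} = - \frac{\left(-4 + L\right)^{2}}{3}$)
$d = -2$ ($d = 6 \left(- \frac{\left(-4 + 3\right)^{2}}{3}\right) = 6 \left(- \frac{\left(-1\right)^{2}}{3}\right) = 6 \left(\left(- \frac{1}{3}\right) 1\right) = 6 \left(- \frac{1}{3}\right) = -2$)
$\left(-25 + 6 \left(-4\right) 0\right) d = \left(-25 + 6 \left(-4\right) 0\right) \left(-2\right) = \left(-25 - 0\right) \left(-2\right) = \left(-25 + 0\right) \left(-2\right) = \left(-25\right) \left(-2\right) = 50$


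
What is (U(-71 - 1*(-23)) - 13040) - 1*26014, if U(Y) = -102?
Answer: -39156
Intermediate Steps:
(U(-71 - 1*(-23)) - 13040) - 1*26014 = (-102 - 13040) - 1*26014 = -13142 - 26014 = -39156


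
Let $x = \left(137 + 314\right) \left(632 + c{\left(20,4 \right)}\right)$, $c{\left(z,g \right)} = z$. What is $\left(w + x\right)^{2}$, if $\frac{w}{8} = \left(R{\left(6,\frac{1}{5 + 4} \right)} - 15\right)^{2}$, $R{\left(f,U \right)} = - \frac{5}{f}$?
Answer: $\frac{7099656172324}{81} \approx 8.765 \cdot 10^{10}$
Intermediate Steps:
$x = 294052$ ($x = \left(137 + 314\right) \left(632 + 20\right) = 451 \cdot 652 = 294052$)
$w = \frac{18050}{9}$ ($w = 8 \left(- \frac{5}{6} - 15\right)^{2} = 8 \left(- \frac{95}{6}\right)^{2} = 8 \cdot \frac{9025}{36} = \frac{18050}{9} \approx 2005.6$)
$\left(w + x\right)^{2} = \left(\frac{18050}{9} + 294052\right)^{2} = \left(\frac{2664518}{9}\right)^{2} = \frac{7099656172324}{81}$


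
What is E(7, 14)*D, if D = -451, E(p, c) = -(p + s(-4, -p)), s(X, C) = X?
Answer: 1353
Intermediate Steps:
E(p, c) = 4 - p (E(p, c) = -(p - 4) = -(-4 + p) = 4 - p)
E(7, 14)*D = (4 - 1*7)*(-451) = (4 - 7)*(-451) = -3*(-451) = 1353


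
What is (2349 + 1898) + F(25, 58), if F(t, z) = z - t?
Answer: 4280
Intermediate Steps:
(2349 + 1898) + F(25, 58) = (2349 + 1898) + (58 - 1*25) = 4247 + (58 - 25) = 4247 + 33 = 4280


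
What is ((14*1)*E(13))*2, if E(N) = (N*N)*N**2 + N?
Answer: 800072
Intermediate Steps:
E(N) = N + N**4 (E(N) = N**2*N**2 + N = N**4 + N = N + N**4)
((14*1)*E(13))*2 = ((14*1)*(13 + 13**4))*2 = (14*(13 + 28561))*2 = (14*28574)*2 = 400036*2 = 800072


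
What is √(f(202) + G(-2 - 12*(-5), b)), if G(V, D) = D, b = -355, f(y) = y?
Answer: 3*I*√17 ≈ 12.369*I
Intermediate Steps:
√(f(202) + G(-2 - 12*(-5), b)) = √(202 - 355) = √(-153) = 3*I*√17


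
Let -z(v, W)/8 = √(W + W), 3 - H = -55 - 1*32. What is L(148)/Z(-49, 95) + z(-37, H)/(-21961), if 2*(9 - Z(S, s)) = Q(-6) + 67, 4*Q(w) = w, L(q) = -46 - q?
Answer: 776/95 + 48*√5/21961 ≈ 8.1733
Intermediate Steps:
Q(w) = w/4
H = 90 (H = 3 - (-55 - 1*32) = 3 - (-55 - 32) = 3 - 1*(-87) = 3 + 87 = 90)
z(v, W) = -8*√2*√W (z(v, W) = -8*√(W + W) = -8*√2*√W)
Z(S, s) = -95/4 (Z(S, s) = 9 - ((¼)*(-6) + 67)/2 = 9 - (-3/2 + 67)/2 = 9 - ½*131/2 = 9 - 131/4 = -95/4)
L(148)/Z(-49, 95) + z(-37, H)/(-21961) = (-46 - 1*148)/(-95/4) - 8*√2*√90/(-21961) = (-46 - 148)*(-4/95) - 8*√2*3*√10*(-1/21961) = -194*(-4/95) - 48*√5*(-1/21961) = 776/95 + 48*√5/21961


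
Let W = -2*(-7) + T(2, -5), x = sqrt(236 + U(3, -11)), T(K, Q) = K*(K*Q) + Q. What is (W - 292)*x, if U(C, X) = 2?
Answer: -303*sqrt(238) ≈ -4674.5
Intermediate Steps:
T(K, Q) = Q + Q*K**2 (T(K, Q) = Q*K**2 + Q = Q + Q*K**2)
x = sqrt(238) (x = sqrt(236 + 2) = sqrt(238) ≈ 15.427)
W = -11 (W = -2*(-7) - 5*(1 + 2**2) = 14 - 5*(1 + 4) = 14 - 5*5 = 14 - 25 = -11)
(W - 292)*x = (-11 - 292)*sqrt(238) = -303*sqrt(238)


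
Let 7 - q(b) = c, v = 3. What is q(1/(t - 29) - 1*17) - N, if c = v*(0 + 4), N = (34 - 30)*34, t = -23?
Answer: -141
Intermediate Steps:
N = 136 (N = 4*34 = 136)
c = 12 (c = 3*(0 + 4) = 3*4 = 12)
q(b) = -5 (q(b) = 7 - 1*12 = 7 - 12 = -5)
q(1/(t - 29) - 1*17) - N = -5 - 1*136 = -5 - 136 = -141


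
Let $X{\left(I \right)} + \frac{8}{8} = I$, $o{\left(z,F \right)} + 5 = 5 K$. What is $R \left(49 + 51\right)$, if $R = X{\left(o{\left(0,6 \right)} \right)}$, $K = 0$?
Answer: $-600$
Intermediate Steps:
$o{\left(z,F \right)} = -5$ ($o{\left(z,F \right)} = -5 + 5 \cdot 0 = -5 + 0 = -5$)
$X{\left(I \right)} = -1 + I$
$R = -6$ ($R = -1 - 5 = -6$)
$R \left(49 + 51\right) = - 6 \left(49 + 51\right) = \left(-6\right) 100 = -600$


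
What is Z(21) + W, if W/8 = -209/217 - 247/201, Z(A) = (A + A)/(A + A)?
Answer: -721247/43617 ≈ -16.536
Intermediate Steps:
Z(A) = 1 (Z(A) = (2*A)/((2*A)) = (2*A)*(1/(2*A)) = 1)
W = -764864/43617 (W = 8*(-209/217 - 247/201) = 8*(-95608/43617) = -764864/43617 ≈ -17.536)
Z(21) + W = 1 - 764864/43617 = -721247/43617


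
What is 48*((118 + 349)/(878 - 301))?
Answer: 22416/577 ≈ 38.849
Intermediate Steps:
48*((118 + 349)/(878 - 301)) = 48*(467/577) = 22416/577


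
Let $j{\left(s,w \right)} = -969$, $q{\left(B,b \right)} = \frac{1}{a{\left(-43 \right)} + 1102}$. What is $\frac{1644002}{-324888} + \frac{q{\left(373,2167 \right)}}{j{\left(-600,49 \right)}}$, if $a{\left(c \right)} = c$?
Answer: $- \frac{281171250205}{55565107308} \approx -5.0602$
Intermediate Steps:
$q{\left(B,b \right)} = \frac{1}{1059}$ ($q{\left(B,b \right)} = \frac{1}{-43 + 1102} = \frac{1}{1059}$)
$\frac{1644002}{-324888} + \frac{q{\left(373,2167 \right)}}{j{\left(-600,49 \right)}} = \frac{1644002}{-324888} + \frac{1}{1059 \left(-969\right)} = 1644002 \left(- \frac{1}{324888}\right) + \frac{1}{1059} \left(- \frac{1}{969}\right) = - \frac{822001}{162444} - \frac{1}{1026171} = - \frac{281171250205}{55565107308}$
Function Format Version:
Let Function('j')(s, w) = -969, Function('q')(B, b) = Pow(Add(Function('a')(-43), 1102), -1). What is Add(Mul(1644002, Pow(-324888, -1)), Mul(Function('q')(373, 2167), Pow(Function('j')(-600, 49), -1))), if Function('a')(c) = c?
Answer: Rational(-281171250205, 55565107308) ≈ -5.0602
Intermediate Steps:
Function('q')(B, b) = Rational(1, 1059) (Function('q')(B, b) = Pow(Add(-43, 1102), -1) = Pow(1059, -1) = Rational(1, 1059))
Add(Mul(1644002, Pow(-324888, -1)), Mul(Function('q')(373, 2167), Pow(Function('j')(-600, 49), -1))) = Add(Mul(1644002, Pow(-324888, -1)), Mul(Rational(1, 1059), Pow(-969, -1))) = Add(Mul(1644002, Rational(-1, 324888)), Mul(Rational(1, 1059), Rational(-1, 969))) = Add(Rational(-822001, 162444), Rational(-1, 1026171)) = Rational(-281171250205, 55565107308)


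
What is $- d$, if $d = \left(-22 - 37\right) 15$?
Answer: $885$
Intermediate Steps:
$d = -885$ ($d = \left(-59\right) 15 = -885$)
$- d = \left(-1\right) \left(-885\right) = 885$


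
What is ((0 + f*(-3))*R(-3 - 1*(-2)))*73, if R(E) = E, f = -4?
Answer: -876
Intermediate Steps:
((0 + f*(-3))*R(-3 - 1*(-2)))*73 = ((0 - 4*(-3))*(-3 - 1*(-2)))*73 = ((0 + 12)*(-3 + 2))*73 = (12*(-1))*73 = -12*73 = -876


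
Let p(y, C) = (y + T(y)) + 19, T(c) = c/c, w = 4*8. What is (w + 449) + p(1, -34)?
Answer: 502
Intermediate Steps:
w = 32
T(c) = 1
p(y, C) = 20 + y (p(y, C) = (y + 1) + 19 = (1 + y) + 19 = 20 + y)
(w + 449) + p(1, -34) = (32 + 449) + (20 + 1) = 481 + 21 = 502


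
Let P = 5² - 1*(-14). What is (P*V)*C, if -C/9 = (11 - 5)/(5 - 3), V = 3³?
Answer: -28431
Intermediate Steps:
V = 27
C = -27 (C = -9*(11 - 5)/(5 - 3) = -54/2 = -9*3 = -27)
P = 39 (P = 25 + 14 = 39)
(P*V)*C = (39*27)*(-27) = 1053*(-27) = -28431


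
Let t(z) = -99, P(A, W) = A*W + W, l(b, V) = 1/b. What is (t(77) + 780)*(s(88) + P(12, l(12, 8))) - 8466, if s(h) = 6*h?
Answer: 1407359/4 ≈ 3.5184e+5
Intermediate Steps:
P(A, W) = W + A*W
(t(77) + 780)*(s(88) + P(12, l(12, 8))) - 8466 = (-99 + 780)*(6*88 + (1 + 12)/12) - 8466 = 681*(528 + (1/12)*13) - 8466 = 681*(528 + 13/12) - 8466 = 681*(6349/12) - 8466 = 1441223/4 - 8466 = 1407359/4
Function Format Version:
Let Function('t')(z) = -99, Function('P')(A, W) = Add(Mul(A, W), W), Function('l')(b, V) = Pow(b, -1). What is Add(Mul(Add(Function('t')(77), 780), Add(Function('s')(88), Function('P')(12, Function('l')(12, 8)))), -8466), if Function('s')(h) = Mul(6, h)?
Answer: Rational(1407359, 4) ≈ 3.5184e+5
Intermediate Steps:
Function('P')(A, W) = Add(W, Mul(A, W))
Add(Mul(Add(Function('t')(77), 780), Add(Function('s')(88), Function('P')(12, Function('l')(12, 8)))), -8466) = Add(Mul(Add(-99, 780), Add(Mul(6, 88), Mul(Pow(12, -1), Add(1, 12)))), -8466) = Add(Mul(681, Add(528, Mul(Rational(1, 12), 13))), -8466) = Add(Mul(681, Add(528, Rational(13, 12))), -8466) = Add(Mul(681, Rational(6349, 12)), -8466) = Add(Rational(1441223, 4), -8466) = Rational(1407359, 4)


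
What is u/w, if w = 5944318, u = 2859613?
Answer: 2859613/5944318 ≈ 0.48107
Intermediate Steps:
u/w = 2859613/5944318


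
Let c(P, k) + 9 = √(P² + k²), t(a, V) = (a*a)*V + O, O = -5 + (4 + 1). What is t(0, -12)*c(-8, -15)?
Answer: 0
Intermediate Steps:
O = 0 (O = -5 + 5 = 0)
t(a, V) = V*a² (t(a, V) = (a*a)*V + 0 = a²*V + 0 = V*a² + 0 = V*a²)
c(P, k) = -9 + √(P² + k²)
t(0, -12)*c(-8, -15) = (-12*0²)*(-9 + √((-8)² + (-15)²)) = (-12*0)*(-9 + √(64 + 225)) = 0*(-9 + √289) = 0*(-9 + 17) = 0*8 = 0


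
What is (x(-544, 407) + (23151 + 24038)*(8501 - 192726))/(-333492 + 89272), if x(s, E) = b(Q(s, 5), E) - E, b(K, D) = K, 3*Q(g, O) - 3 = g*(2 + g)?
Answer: 5215977389/146532 ≈ 35596.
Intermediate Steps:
Q(g, O) = 1 + g*(2 + g)/3 (Q(g, O) = 1 + (g*(2 + g))/3 = 1 + g*(2 + g)/3)
x(s, E) = 1 - E + s²/3 + 2*s/3 (x(s, E) = (1 + s²/3 + 2*s/3) - E = 1 - E + s²/3 + 2*s/3)
(x(-544, 407) + (23151 + 24038)*(8501 - 192726))/(-333492 + 89272) = ((1 - 1*407 + (⅓)*(-544)² + (⅔)*(-544)) + (23151 + 24038)*(8501 - 192726))/(-333492 + 89272) = ((1 - 407 + (⅓)*295936 - 1088/3) + 47189*(-184225))/(-244220) = ((1 - 407 + 295936/3 - 1088/3) - 8693393525)*(-1/244220) = (293630/3 - 8693393525)*(-1/244220) = -26079886945/3*(-1/244220) = 5215977389/146532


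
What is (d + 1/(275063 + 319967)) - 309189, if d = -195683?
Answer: -300413986159/595030 ≈ -5.0487e+5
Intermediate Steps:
(d + 1/(275063 + 319967)) - 309189 = (-195683 + 1/(275063 + 319967)) - 309189 = (-195683 + 1/595030) - 309189 = -116437255489/595030 - 309189 = -300413986159/595030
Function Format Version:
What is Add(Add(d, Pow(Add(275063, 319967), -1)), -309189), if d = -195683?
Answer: Rational(-300413986159, 595030) ≈ -5.0487e+5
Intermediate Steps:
Add(Add(d, Pow(Add(275063, 319967), -1)), -309189) = Add(Add(-195683, Pow(Add(275063, 319967), -1)), -309189) = Add(Add(-195683, Pow(595030, -1)), -309189) = Add(Add(-195683, Rational(1, 595030)), -309189) = Add(Rational(-116437255489, 595030), -309189) = Rational(-300413986159, 595030)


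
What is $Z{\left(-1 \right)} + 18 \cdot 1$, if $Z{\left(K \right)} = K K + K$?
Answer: $18$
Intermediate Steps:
$Z{\left(K \right)} = K + K^{2}$ ($Z{\left(K \right)} = K^{2} + K = K + K^{2}$)
$Z{\left(-1 \right)} + 18 \cdot 1 = - (1 - 1) + 18 \cdot 1 = \left(-1\right) 0 + 18 = 0 + 18 = 18$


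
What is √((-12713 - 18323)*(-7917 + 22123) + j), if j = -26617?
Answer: I*√440924033 ≈ 20998.0*I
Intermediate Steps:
√((-12713 - 18323)*(-7917 + 22123) + j) = √((-12713 - 18323)*(-7917 + 22123) - 26617) = √(-31036*14206 - 26617) = √(-440897416 - 26617) = √(-440924033) = I*√440924033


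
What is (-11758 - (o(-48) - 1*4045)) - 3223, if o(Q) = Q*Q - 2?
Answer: -13238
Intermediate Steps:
o(Q) = -2 + Q² (o(Q) = Q² - 2 = -2 + Q²)
(-11758 - (o(-48) - 1*4045)) - 3223 = (-11758 - ((-2 + (-48)²) - 1*4045)) - 3223 = (-11758 - ((-2 + 2304) - 4045)) - 3223 = (-11758 - (2302 - 4045)) - 3223 = (-11758 - 1*(-1743)) - 3223 = (-11758 + 1743) - 3223 = -10015 - 3223 = -13238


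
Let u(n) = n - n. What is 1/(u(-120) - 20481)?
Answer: -1/20481 ≈ -4.8826e-5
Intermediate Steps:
u(n) = 0
1/(u(-120) - 20481) = 1/(0 - 20481) = 1/(-20481) = -1/20481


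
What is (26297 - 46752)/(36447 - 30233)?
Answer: -20455/6214 ≈ -3.2918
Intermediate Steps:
(26297 - 46752)/(36447 - 30233) = -20455/6214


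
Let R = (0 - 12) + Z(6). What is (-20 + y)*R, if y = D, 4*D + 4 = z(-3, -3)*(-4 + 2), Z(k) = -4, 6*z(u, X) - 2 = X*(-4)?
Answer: 1064/3 ≈ 354.67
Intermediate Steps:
z(u, X) = ⅓ - 2*X/3 (z(u, X) = ⅓ + (X*(-4))/6 = ⅓ + (-4*X)/6 = ⅓ - 2*X/3)
D = -13/6 (D = -1 + ((⅓ - ⅔*(-3))*(-4 + 2))/4 = -1 + ((⅓ + 2)*(-2))/4 = -1 + ((7/3)*(-2))/4 = -1 + (¼)*(-14/3) = -1 - 7/6 = -13/6 ≈ -2.1667)
y = -13/6 ≈ -2.1667
R = -16 (R = (0 - 12) - 4 = -12 - 4 = -16)
(-20 + y)*R = (-20 - 13/6)*(-16) = -133/6*(-16) = 1064/3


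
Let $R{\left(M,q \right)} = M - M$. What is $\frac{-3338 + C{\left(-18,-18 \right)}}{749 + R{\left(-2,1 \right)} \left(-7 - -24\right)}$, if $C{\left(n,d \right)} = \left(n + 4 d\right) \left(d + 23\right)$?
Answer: $- \frac{3788}{749} \approx -5.0574$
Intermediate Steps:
$R{\left(M,q \right)} = 0$
$C{\left(n,d \right)} = \left(23 + d\right) \left(n + 4 d\right)$ ($C{\left(n,d \right)} = \left(n + 4 d\right) \left(23 + d\right) = \left(23 + d\right) \left(n + 4 d\right)$)
$\frac{-3338 + C{\left(-18,-18 \right)}}{749 + R{\left(-2,1 \right)} \left(-7 - -24\right)} = \frac{-3338 + \left(4 \left(-18\right)^{2} + 23 \left(-18\right) + 92 \left(-18\right) - -324\right)}{749 + 0 \left(-7 - -24\right)} = \frac{-3338 + \left(4 \cdot 324 - 414 - 1656 + 324\right)}{749 + 0 \left(-7 + 24\right)} = \frac{-3338 + \left(1296 - 414 - 1656 + 324\right)}{749 + 0 \cdot 17} = \frac{-3338 - 450}{749 + 0} = - \frac{3788}{749}$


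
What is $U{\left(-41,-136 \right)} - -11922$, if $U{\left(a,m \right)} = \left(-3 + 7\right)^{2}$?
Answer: $11938$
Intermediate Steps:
$U{\left(a,m \right)} = 16$ ($U{\left(a,m \right)} = 4^{2} = 16$)
$U{\left(-41,-136 \right)} - -11922 = 16 - -11922 = 16 + 11922 = 11938$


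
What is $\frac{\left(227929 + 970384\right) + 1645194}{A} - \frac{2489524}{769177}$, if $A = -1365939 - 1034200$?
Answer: $- \frac{8162363827575}{1846131715603} \approx -4.4213$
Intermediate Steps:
$A = -2400139$
$\frac{\left(227929 + 970384\right) + 1645194}{A} - \frac{2489524}{769177} = \frac{\left(227929 + 970384\right) + 1645194}{-2400139} - \frac{2489524}{769177} = \left(1198313 + 1645194\right) \left(- \frac{1}{2400139}\right) - \frac{2489524}{769177} = 2843507 \left(- \frac{1}{2400139}\right) - \frac{2489524}{769177} = - \frac{2843507}{2400139} - \frac{2489524}{769177} = - \frac{8162363827575}{1846131715603}$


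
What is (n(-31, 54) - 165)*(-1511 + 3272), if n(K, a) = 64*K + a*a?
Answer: 1350687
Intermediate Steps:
n(K, a) = a² + 64*K (n(K, a) = 64*K + a² = a² + 64*K)
(n(-31, 54) - 165)*(-1511 + 3272) = ((54² + 64*(-31)) - 165)*(-1511 + 3272) = ((2916 - 1984) - 165)*1761 = (932 - 165)*1761 = 767*1761 = 1350687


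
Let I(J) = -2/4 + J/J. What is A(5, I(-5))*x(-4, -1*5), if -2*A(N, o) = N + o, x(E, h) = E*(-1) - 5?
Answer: 11/4 ≈ 2.7500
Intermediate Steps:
I(J) = ½ (I(J) = -2*¼ + 1 = -½ + 1 = ½)
x(E, h) = -5 - E (x(E, h) = -E - 5 = -5 - E)
A(N, o) = -N/2 - o/2 (A(N, o) = -(N + o)/2 = -N/2 - o/2)
A(5, I(-5))*x(-4, -1*5) = (-½*5 - ½*½)*(-5 - 1*(-4)) = (-5/2 - ¼)*(-5 + 4) = -11/4*(-1) = 11/4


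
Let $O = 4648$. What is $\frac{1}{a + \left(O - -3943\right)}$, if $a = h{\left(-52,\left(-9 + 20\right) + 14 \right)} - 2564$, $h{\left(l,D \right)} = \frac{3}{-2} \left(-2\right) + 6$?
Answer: $\frac{1}{6036} \approx 0.00016567$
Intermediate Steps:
$h{\left(l,D \right)} = 9$ ($h{\left(l,D \right)} = 3 \left(- \frac{1}{2}\right) \left(-2\right) + 6 = \left(- \frac{3}{2}\right) \left(-2\right) + 6 = 3 + 6 = 9$)
$a = -2555$ ($a = 9 - 2564 = -2555$)
$\frac{1}{a + \left(O - -3943\right)} = \frac{1}{-2555 + \left(4648 - -3943\right)} = \frac{1}{-2555 + \left(4648 + 3943\right)} = \frac{1}{-2555 + 8591} = \frac{1}{6036}$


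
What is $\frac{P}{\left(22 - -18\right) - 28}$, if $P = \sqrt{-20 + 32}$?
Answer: $\frac{\sqrt{3}}{6} \approx 0.28868$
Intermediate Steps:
$P = 2 \sqrt{3}$ ($P = \sqrt{12} = 2 \sqrt{3} \approx 3.4641$)
$\frac{P}{\left(22 - -18\right) - 28} = \frac{2 \sqrt{3}}{\left(22 - -18\right) - 28} = \frac{2 \sqrt{3}}{\left(22 + 18\right) - 28} = \frac{2 \sqrt{3}}{40 - 28} = \frac{2 \sqrt{3}}{12} = 2 \sqrt{3} \cdot \frac{1}{12} = \frac{\sqrt{3}}{6}$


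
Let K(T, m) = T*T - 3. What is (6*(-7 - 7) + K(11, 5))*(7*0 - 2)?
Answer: -68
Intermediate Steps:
K(T, m) = -3 + T² (K(T, m) = T² - 3 = -3 + T²)
(6*(-7 - 7) + K(11, 5))*(7*0 - 2) = (6*(-7 - 7) + (-3 + 11²))*(7*0 - 2) = (6*(-14) + (-3 + 121))*(0 - 2) = (-84 + 118)*(-2) = 34*(-2) = -68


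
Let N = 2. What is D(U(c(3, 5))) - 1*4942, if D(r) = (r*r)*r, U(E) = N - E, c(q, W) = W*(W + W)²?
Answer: -123510934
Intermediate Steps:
c(q, W) = 4*W³ (c(q, W) = W*(2*W)² = W*(4*W²) = 4*W³)
U(E) = 2 - E
D(r) = r³ (D(r) = r²*r = r³)
D(U(c(3, 5))) - 1*4942 = (2 - 4*5³)³ - 1*4942 = (2 - 4*125)³ - 4942 = (2 - 1*500)³ - 4942 = (2 - 500)³ - 4942 = (-498)³ - 4942 = -123505992 - 4942 = -123510934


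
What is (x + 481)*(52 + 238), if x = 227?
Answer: 205320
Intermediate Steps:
(x + 481)*(52 + 238) = (227 + 481)*(52 + 238) = 708*290 = 205320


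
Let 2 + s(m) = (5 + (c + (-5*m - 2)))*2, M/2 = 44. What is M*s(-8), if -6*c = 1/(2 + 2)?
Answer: 22154/3 ≈ 7384.7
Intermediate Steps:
M = 88 (M = 2*44 = 88)
c = -1/24 (c = -1/(6*(2 + 2)) = -⅙/4 = -⅙*¼ = -1/24 ≈ -0.041667)
s(m) = 47/12 - 10*m (s(m) = -2 + (5 + (-1/24 + (-5*m - 2)))*2 = -2 + (5 + (-1/24 + (-2 - 5*m)))*2 = -2 + (5 + (-49/24 - 5*m))*2 = -2 + (71/24 - 5*m)*2 = -2 + (71/12 - 10*m) = 47/12 - 10*m)
M*s(-8) = 88*(47/12 - 10*(-8)) = 88*(47/12 + 80) = 88*(1007/12) = 22154/3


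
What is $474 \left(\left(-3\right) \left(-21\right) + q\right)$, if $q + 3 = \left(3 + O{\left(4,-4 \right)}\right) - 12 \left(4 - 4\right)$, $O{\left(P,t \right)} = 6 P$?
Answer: $41238$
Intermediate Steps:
$q = 24$ ($q = -3 + \left(\left(3 + 6 \cdot 4\right) - 12 \left(4 - 4\right)\right) = -3 + \left(\left(3 + 24\right) - 12 \left(4 - 4\right)\right) = -3 + \left(27 - 0\right) = -3 + \left(27 + 0\right) = -3 + 27 = 24$)
$474 \left(\left(-3\right) \left(-21\right) + q\right) = 474 \left(\left(-3\right) \left(-21\right) + 24\right) = 474 \left(63 + 24\right) = 474 \cdot 87 = 41238$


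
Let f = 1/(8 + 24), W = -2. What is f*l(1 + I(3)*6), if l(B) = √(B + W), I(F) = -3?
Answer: I*√19/32 ≈ 0.13622*I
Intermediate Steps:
f = 1/32 ≈ 0.031250
l(B) = √(-2 + B) (l(B) = √(B - 2) = √(-2 + B))
f*l(1 + I(3)*6) = √(-2 + (1 - 3*6))/32 = √(-2 + (1 - 18))/32 = √(-2 - 17)/32 = √(-19)/32 = (I*√19)/32 = I*√19/32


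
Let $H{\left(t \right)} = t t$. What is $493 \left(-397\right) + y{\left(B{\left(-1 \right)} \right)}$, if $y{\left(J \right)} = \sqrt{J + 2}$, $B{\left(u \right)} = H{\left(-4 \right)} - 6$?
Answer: $-195721 + 2 \sqrt{3} \approx -1.9572 \cdot 10^{5}$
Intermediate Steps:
$H{\left(t \right)} = t^{2}$
$B{\left(u \right)} = 10$ ($B{\left(u \right)} = \left(-4\right)^{2} - 6 = 16 - 6 = 10$)
$y{\left(J \right)} = \sqrt{2 + J}$
$493 \left(-397\right) + y{\left(B{\left(-1 \right)} \right)} = 493 \left(-397\right) + \sqrt{2 + 10} = -195721 + \sqrt{12} = -195721 + 2 \sqrt{3}$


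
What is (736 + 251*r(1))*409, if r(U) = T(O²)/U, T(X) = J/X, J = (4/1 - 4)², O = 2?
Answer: 301024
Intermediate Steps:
J = 0 (J = (4*1 - 4)² = (4 - 4)² = 0² = 0)
T(X) = 0 (T(X) = 0/X = 0)
r(U) = 0 (r(U) = 0/U = 0)
(736 + 251*r(1))*409 = (736 + 251*0)*409 = (736 + 0)*409 = 736*409 = 301024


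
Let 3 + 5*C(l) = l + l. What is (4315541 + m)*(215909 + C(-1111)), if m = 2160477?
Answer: 1395348742352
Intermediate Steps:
C(l) = -3/5 + 2*l/5 (C(l) = -3/5 + (l + l)/5 = -3/5 + (2*l)/5 = -3/5 + 2*l/5)
(4315541 + m)*(215909 + C(-1111)) = (4315541 + 2160477)*(215909 + (-3/5 + (2/5)*(-1111))) = 6476018*(215909 + (-3/5 - 2222/5)) = 6476018*(215909 - 445) = 6476018*215464 = 1395348742352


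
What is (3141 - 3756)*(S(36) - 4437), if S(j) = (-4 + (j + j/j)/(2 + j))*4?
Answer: 51987795/19 ≈ 2.7362e+6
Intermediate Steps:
S(j) = -16 + 4*(1 + j)/(2 + j) (S(j) = (-4 + (j + 1)/(2 + j))*4 = (-4 + (1 + j)/(2 + j))*4 = -16 + 4*(1 + j)/(2 + j))
(3141 - 3756)*(S(36) - 4437) = (3141 - 3756)*(4*(-7 - 3*36)/(2 + 36) - 4437) = -615*(4*(-7 - 108)/38 - 4437) = -615*(4*(1/38)*(-115) - 4437) = -615*(-230/19 - 4437) = -615*(-84533/19) = 51987795/19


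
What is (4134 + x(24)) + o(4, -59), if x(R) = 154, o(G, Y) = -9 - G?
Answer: 4275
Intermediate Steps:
(4134 + x(24)) + o(4, -59) = (4134 + 154) + (-9 - 1*4) = 4288 + (-9 - 4) = 4288 - 13 = 4275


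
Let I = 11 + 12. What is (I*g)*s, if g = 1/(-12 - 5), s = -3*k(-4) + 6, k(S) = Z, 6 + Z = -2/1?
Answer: -690/17 ≈ -40.588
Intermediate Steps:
Z = -8 (Z = -6 - 2/1 = -6 - 2*1 = -6 - 2 = -8)
k(S) = -8
I = 23
s = 30 (s = -3*(-8) + 6 = 24 + 6 = 30)
g = -1/17 (g = 1/(-17) = -1/17 ≈ -0.058824)
(I*g)*s = (23*(-1/17))*30 = -23/17*30 = -690/17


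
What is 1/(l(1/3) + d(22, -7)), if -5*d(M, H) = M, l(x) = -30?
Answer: -5/172 ≈ -0.029070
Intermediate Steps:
d(M, H) = -M/5
1/(l(1/3) + d(22, -7)) = 1/(-30 - 1/5*22) = 1/(-30 - 22/5) = 1/(-172/5) = -5/172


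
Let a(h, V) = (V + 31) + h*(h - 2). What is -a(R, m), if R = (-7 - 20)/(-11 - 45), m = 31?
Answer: -192137/3136 ≈ -61.268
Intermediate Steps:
R = 27/56 (R = -27/(-56) = -27*(-1/56) = 27/56 ≈ 0.48214)
a(h, V) = 31 + V + h*(-2 + h) (a(h, V) = (31 + V) + h*(-2 + h) = 31 + V + h*(-2 + h))
-a(R, m) = -(31 + 31 + (27/56)**2 - 2*27/56) = -(31 + 31 + 729/3136 - 27/28) = -1*192137/3136 = -192137/3136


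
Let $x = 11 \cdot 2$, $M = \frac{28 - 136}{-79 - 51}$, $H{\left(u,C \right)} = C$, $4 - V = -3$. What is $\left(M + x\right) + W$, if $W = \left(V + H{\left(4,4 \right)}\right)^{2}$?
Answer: $\frac{9349}{65} \approx 143.83$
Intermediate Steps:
$V = 7$ ($V = 4 - -3 = 4 + 3 = 7$)
$M = \frac{54}{65}$ ($M = - \frac{108}{-130} = \left(-108\right) \left(- \frac{1}{130}\right) = \frac{54}{65} \approx 0.83077$)
$x = 22$
$W = 121$ ($W = \left(7 + 4\right)^{2} = 11^{2} = 121$)
$\left(M + x\right) + W = \left(\frac{54}{65} + 22\right) + 121 = \frac{1484}{65} + 121 = \frac{9349}{65}$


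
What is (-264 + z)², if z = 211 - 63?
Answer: 13456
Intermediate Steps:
z = 148
(-264 + z)² = (-264 + 148)² = (-116)² = 13456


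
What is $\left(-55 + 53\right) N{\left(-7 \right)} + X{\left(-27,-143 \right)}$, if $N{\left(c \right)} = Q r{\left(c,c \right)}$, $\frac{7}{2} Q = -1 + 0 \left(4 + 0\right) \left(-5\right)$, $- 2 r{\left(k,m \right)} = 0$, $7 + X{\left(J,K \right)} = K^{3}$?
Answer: $-2924214$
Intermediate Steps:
$X{\left(J,K \right)} = -7 + K^{3}$
$r{\left(k,m \right)} = 0$ ($r{\left(k,m \right)} = \left(- \frac{1}{2}\right) 0 = 0$)
$Q = - \frac{2}{7}$ ($Q = \frac{2 \left(-1 + 0 \left(4 + 0\right) \left(-5\right)\right)}{7} = \frac{2 \left(-1 + 0 \cdot 4 \left(-5\right)\right)}{7} = \frac{2 \left(-1 + 0 \left(-20\right)\right)}{7} = \frac{2 \left(-1 + 0\right)}{7} = \frac{2}{7} \left(-1\right) = - \frac{2}{7} \approx -0.28571$)
$N{\left(c \right)} = 0$ ($N{\left(c \right)} = \left(- \frac{2}{7}\right) 0 = 0$)
$\left(-55 + 53\right) N{\left(-7 \right)} + X{\left(-27,-143 \right)} = \left(-55 + 53\right) 0 + \left(-7 + \left(-143\right)^{3}\right) = \left(-2\right) 0 - 2924214 = 0 - 2924214 = -2924214$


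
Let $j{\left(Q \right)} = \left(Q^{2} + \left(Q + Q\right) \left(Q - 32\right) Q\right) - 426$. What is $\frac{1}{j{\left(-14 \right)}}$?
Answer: $- \frac{1}{18262} \approx -5.4759 \cdot 10^{-5}$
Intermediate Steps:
$j{\left(Q \right)} = -426 + Q^{2} + 2 Q^{2} \left(-32 + Q\right)$ ($j{\left(Q \right)} = \left(Q^{2} + 2 Q \left(-32 + Q\right) Q\right) - 426 = \left(Q^{2} + 2 Q^{2} \left(-32 + Q\right)\right) - 426 = -426 + Q^{2} + 2 Q^{2} \left(-32 + Q\right)$)
$\frac{1}{j{\left(-14 \right)}} = \frac{1}{-426 - 63 \left(-14\right)^{2} + 2 \left(-14\right)^{3}} = \frac{1}{-426 - 12348 + 2 \left(-2744\right)} = \frac{1}{-426 - 12348 - 5488} = \frac{1}{-18262} = - \frac{1}{18262}$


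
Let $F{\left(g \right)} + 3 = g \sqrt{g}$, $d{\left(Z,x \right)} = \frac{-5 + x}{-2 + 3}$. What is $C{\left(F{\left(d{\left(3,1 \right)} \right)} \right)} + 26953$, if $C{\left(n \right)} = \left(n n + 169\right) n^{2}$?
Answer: $18379 + 2832 i \approx 18379.0 + 2832.0 i$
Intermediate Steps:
$d{\left(Z,x \right)} = -5 + x$ ($d{\left(Z,x \right)} = \frac{-5 + x}{1} = \left(-5 + x\right) 1 = -5 + x$)
$F{\left(g \right)} = -3 + g^{\frac{3}{2}}$ ($F{\left(g \right)} = -3 + g \sqrt{g} = -3 + g^{\frac{3}{2}}$)
$C{\left(n \right)} = n^{2} \left(169 + n^{2}\right)$ ($C{\left(n \right)} = \left(n^{2} + 169\right) n^{2} = \left(169 + n^{2}\right) n^{2} = n^{2} \left(169 + n^{2}\right)$)
$C{\left(F{\left(d{\left(3,1 \right)} \right)} \right)} + 26953 = \left(-3 + \left(-5 + 1\right)^{\frac{3}{2}}\right)^{2} \left(169 + \left(-3 + \left(-5 + 1\right)^{\frac{3}{2}}\right)^{2}\right) + 26953 = \left(-3 + \left(-4\right)^{\frac{3}{2}}\right)^{2} \left(169 + \left(-3 + \left(-4\right)^{\frac{3}{2}}\right)^{2}\right) + 26953 = \left(-3 - 8 i\right)^{2} \left(169 + \left(-3 - 8 i\right)^{2}\right) + 26953 = 26953 + \left(-3 - 8 i\right)^{2} \left(169 + \left(-3 - 8 i\right)^{2}\right)$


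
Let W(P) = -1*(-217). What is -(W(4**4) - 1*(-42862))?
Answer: -43079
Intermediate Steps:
W(P) = 217
-(W(4**4) - 1*(-42862)) = -(217 - 1*(-42862)) = -(217 + 42862) = -1*43079 = -43079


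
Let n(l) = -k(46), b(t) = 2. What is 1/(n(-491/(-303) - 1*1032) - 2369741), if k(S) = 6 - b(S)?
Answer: -1/2369745 ≈ -4.2199e-7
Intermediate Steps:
k(S) = 4 (k(S) = 6 - 1*2 = 6 - 2 = 4)
n(l) = -4 (n(l) = -1*4 = -4)
1/(n(-491/(-303) - 1*1032) - 2369741) = 1/(-4 - 2369741) = 1/(-2369745) = -1/2369745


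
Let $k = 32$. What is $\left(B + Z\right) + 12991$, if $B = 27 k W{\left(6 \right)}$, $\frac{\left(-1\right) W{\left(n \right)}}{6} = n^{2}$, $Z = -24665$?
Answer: $-198298$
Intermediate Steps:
$W{\left(n \right)} = - 6 n^{2}$
$B = -186624$ ($B = 27 \cdot 32 \left(- 6 \cdot 6^{2}\right) = 864 \left(\left(-6\right) 36\right) = 864 \left(-216\right) = -186624$)
$\left(B + Z\right) + 12991 = \left(-186624 - 24665\right) + 12991 = -211289 + 12991 = -198298$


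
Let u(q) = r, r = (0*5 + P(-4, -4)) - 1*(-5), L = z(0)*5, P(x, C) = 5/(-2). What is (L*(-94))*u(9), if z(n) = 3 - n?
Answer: -3525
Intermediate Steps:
P(x, C) = -5/2 (P(x, C) = 5*(-1/2) = -5/2)
L = 15 (L = (3 - 1*0)*5 = (3 + 0)*5 = 3*5 = 15)
r = 5/2 (r = (0*5 - 5/2) - 1*(-5) = (0 - 5/2) + 5 = -5/2 + 5 = 5/2 ≈ 2.5000)
u(q) = 5/2
(L*(-94))*u(9) = (15*(-94))*(5/2) = -1410*5/2 = -3525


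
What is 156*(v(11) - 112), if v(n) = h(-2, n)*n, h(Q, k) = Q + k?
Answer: -2028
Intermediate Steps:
v(n) = n*(-2 + n) (v(n) = (-2 + n)*n = n*(-2 + n))
156*(v(11) - 112) = 156*(11*(-2 + 11) - 112) = 156*(11*9 - 112) = 156*(99 - 112) = 156*(-13) = -2028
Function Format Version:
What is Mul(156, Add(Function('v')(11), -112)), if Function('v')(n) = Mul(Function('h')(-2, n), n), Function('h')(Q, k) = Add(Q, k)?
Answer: -2028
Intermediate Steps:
Function('v')(n) = Mul(n, Add(-2, n)) (Function('v')(n) = Mul(Add(-2, n), n) = Mul(n, Add(-2, n)))
Mul(156, Add(Function('v')(11), -112)) = Mul(156, Add(Mul(11, Add(-2, 11)), -112)) = Mul(156, Add(Mul(11, 9), -112)) = Mul(156, Add(99, -112)) = Mul(156, -13) = -2028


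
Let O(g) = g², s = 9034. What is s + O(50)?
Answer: 11534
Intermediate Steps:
s + O(50) = 9034 + 50² = 9034 + 2500 = 11534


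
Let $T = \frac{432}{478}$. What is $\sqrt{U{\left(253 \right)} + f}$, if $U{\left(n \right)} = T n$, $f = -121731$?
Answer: $\frac{i \sqrt{6940335579}}{239} \approx 348.57 i$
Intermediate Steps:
$T = \frac{216}{239}$ ($T = 432 \cdot \frac{1}{478} = \frac{216}{239} \approx 0.90377$)
$U{\left(n \right)} = \frac{216 n}{239}$
$\sqrt{U{\left(253 \right)} + f} = \sqrt{\frac{216}{239} \cdot 253 - 121731} = \sqrt{\frac{54648}{239} - 121731} = \sqrt{- \frac{29039061}{239}} = \frac{i \sqrt{6940335579}}{239}$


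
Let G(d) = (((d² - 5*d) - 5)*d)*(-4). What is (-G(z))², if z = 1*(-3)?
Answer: 51984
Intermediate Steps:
z = -3
G(d) = -4*d*(-5 + d² - 5*d) (G(d) = ((-5 + d² - 5*d)*d)*(-4) = (d*(-5 + d² - 5*d))*(-4) = -4*d*(-5 + d² - 5*d))
(-G(z))² = (-4*(-3)*(5 - 1*(-3)² + 5*(-3)))² = (-4*(-3)*(5 - 1*9 - 15))² = (-4*(-3)*(5 - 9 - 15))² = (-4*(-3)*(-19))² = (-1*228)² = (-228)² = 51984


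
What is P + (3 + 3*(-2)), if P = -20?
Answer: -23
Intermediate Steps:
P + (3 + 3*(-2)) = -20 + (3 + 3*(-2)) = -20 + (3 - 6) = -20 - 3 = -23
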